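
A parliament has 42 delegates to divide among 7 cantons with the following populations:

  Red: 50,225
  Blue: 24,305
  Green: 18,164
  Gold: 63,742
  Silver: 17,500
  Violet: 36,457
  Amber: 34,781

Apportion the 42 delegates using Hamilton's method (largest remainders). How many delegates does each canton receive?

Standard divisor: 245174 ÷ 42 ≈ 5837.476.
Standard quotas: Red 8.6039, Blue 4.1636, Green 3.1116, Gold 10.9194, Silver 2.9979, Violet 6.2453, Amber 5.9582.
Lower quotas: Red 8, Blue 4, Green 3, Gold 10, Silver 2, Violet 6, Amber 5 (sum 38, leaving 4 seats).
Remainders in descending order: Silver 0.9979, Amber 0.9582, Gold 0.9194, Red 0.6039, Violet 0.2453, Blue 0.1636, Green 0.1116.
Largest remainders: Silver, Amber, Gold, Red receive the extra seats.

Red: 9, Blue: 4, Green: 3, Gold: 11, Silver: 3, Violet: 6, Amber: 6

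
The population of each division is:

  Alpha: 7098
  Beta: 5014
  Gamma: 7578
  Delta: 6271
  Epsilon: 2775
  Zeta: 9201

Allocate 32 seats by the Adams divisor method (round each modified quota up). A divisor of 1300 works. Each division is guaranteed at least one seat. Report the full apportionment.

With modified divisor 1300: modified quotas Alpha 5.460, Beta 3.857, Gamma 5.829, Delta 4.824, Epsilon 2.135, Zeta 7.078.
Rounding up: Alpha 6, Beta 4, Gamma 6, Delta 5, Epsilon 3, Zeta 8 (total 32).

Alpha=6, Beta=4, Gamma=6, Delta=5, Epsilon=3, Zeta=8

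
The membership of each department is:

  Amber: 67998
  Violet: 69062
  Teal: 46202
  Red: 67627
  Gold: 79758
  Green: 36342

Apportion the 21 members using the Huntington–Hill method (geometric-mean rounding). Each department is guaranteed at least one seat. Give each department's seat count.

Amber 4, Violet 4, Teal 3, Red 4, Gold 4, Green 2

With divisor 18348: modified quotas Amber 3.706, Violet 3.764, Teal 2.518, Red 3.686, Gold 4.347, Green 1.981.
Geometric-mean thresholds: Amber √(3·4)=3.464, Violet √(3·4)=3.464, Teal √(2·3)=2.449, Red √(3·4)=3.464, Gold √(4·5)=4.472, Green √(1·2)=1.414.
Each quota rounded against its threshold gives Amber 4, Violet 4, Teal 3, Red 4, Gold 4, Green 2 (total 21).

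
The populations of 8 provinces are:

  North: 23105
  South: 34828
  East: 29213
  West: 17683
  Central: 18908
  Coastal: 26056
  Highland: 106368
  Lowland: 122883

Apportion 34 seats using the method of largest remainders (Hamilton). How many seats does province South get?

The standard divisor is 379044/34 ≈ 11148.353.
Standard quotas: North 2.0725, South 3.1240, East 2.6204, West 1.5862, Central 1.6960, Coastal 2.3372, Highland 9.5411, Lowland 11.0225.
Lower quotas: North 2, South 3, East 2, West 1, Central 1, Coastal 2, Highland 9, Lowland 11 (sum 31, leaving 3 seats).
Remainders in descending order: Central 0.6960, East 0.6204, West 0.5862, Highland 0.5411, Coastal 0.3372, South 0.1240, North 0.0725, Lowland 0.0225.
Largest remainders: Central, East, West receive the extra seats.
South receives 3.

3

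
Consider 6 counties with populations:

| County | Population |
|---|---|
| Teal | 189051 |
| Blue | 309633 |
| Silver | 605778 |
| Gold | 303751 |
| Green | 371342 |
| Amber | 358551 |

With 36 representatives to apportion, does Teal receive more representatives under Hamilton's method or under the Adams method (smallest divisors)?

Hamilton: Teal 3, Blue 5, Silver 10, Gold 5, Green 7, Amber 6.
Adams: Teal 4, Blue 5, Silver 10, Gold 5, Green 6, Amber 6.
Teal gets 3 under Hamilton and 4 under Adams.

Adams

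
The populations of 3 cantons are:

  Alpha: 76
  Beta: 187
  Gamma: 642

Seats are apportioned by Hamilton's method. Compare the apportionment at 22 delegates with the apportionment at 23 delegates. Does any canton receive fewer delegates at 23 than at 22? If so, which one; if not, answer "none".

At 22 seats: Alpha 2, Beta 4, Gamma 16.
At 23 seats: Alpha 2, Beta 5, Gamma 16.
No canton's allocation decreased.

none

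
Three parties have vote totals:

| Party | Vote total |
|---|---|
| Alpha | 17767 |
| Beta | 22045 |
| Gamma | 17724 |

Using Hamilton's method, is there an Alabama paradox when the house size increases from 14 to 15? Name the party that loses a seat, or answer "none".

At 14 seats: Alpha 4, Beta 6, Gamma 4.
At 15 seats: Alpha 5, Beta 6, Gamma 4.
No party's allocation decreased.

none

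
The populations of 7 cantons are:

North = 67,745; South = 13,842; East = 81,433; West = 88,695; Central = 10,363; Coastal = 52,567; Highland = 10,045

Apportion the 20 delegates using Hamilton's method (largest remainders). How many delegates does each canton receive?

The standard divisor is 324690/20 ≈ 16234.5.
Standard quotas: North 4.1729, South 0.8526, East 5.0160, West 5.4634, Central 0.6383, Coastal 3.2380, Highland 0.6187.
Lower quotas: North 4, South 0, East 5, West 5, Central 0, Coastal 3, Highland 0 (sum 17, leaving 3 seats).
Remainders in descending order: South 0.8526, Central 0.6383, Highland 0.6187, West 0.4634, Coastal 0.2380, North 0.1729, East 0.0160.
Largest remainders: South, Central, Highland receive the extra seats.

North 4, South 1, East 5, West 5, Central 1, Coastal 3, Highland 1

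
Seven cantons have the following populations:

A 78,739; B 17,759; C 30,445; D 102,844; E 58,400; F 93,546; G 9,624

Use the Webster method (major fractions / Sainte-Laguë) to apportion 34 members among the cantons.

Standard divisor 391357/34 ≈ 11510.5; standard quotas: A 6.841, B 1.543, C 2.645, D 8.935, E 5.074, F 8.127, G 0.836.
Rounding to the nearest integer gives 7, 2, 3, 9, 5, 8, 1 = 35 seats, so the divisor must be adjusted.
With modified divisor 12000: modified quotas A 6.562, B 1.480, C 2.537, D 8.570, E 4.867, F 7.795, G 0.802.
Rounding to the nearest integer: A 7, B 1, C 3, D 9, E 5, F 8, G 1 (total 34).

A: 7; B: 1; C: 3; D: 9; E: 5; F: 8; G: 1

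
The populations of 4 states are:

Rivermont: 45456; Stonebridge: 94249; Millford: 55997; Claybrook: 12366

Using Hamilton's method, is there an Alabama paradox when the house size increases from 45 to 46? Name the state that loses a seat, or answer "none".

At 45 seats: Rivermont 10, Stonebridge 20, Millford 12, Claybrook 3.
At 46 seats: Rivermont 10, Stonebridge 21, Millford 12, Claybrook 3.
No state's allocation decreased.

none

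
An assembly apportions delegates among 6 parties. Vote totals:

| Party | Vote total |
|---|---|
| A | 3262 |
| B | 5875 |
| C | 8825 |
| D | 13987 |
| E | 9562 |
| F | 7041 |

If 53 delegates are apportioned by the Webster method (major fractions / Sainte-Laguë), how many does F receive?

Standard divisor 48552/53 ≈ 916.075; standard quotas: A 3.561, B 6.413, C 9.633, D 15.268, E 10.438, F 7.686.
Rounding to the nearest integer gives A 4, B 6, C 10, D 15, E 10, F 8 — total 53, matching the house size, so no adjustment is needed.
F receives 8.

8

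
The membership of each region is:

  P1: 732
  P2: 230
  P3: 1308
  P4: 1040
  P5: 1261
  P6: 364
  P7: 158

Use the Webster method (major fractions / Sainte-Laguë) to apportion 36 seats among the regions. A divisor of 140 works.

With modified divisor 140: modified quotas P1 5.229, P2 1.643, P3 9.343, P4 7.429, P5 9.007, P6 2.600, P7 1.129.
Rounding to the nearest integer: P1 5, P2 2, P3 9, P4 7, P5 9, P6 3, P7 1 (total 36).

P1 5; P2 2; P3 9; P4 7; P5 9; P6 3; P7 1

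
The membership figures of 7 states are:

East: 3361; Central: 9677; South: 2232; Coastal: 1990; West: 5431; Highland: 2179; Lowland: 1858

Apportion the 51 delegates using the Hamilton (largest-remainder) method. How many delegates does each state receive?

Total 26728; standard divisor 26728/51 ≈ 524.078.
Standard quotas: East 6.4132, Central 18.4648, South 4.2589, Coastal 3.7971, West 10.3630, Highland 4.1578, Lowland 3.5453.
Lower quotas: East 6, Central 18, South 4, Coastal 3, West 10, Highland 4, Lowland 3 (sum 48, leaving 3 seats).
Remainders in descending order: Coastal 0.7971, Lowland 0.5453, Central 0.4648, East 0.4132, West 0.3630, South 0.2589, Highland 0.1578.
Largest remainders: Coastal, Lowland, Central receive the extra seats.

East=6; Central=19; South=4; Coastal=4; West=10; Highland=4; Lowland=4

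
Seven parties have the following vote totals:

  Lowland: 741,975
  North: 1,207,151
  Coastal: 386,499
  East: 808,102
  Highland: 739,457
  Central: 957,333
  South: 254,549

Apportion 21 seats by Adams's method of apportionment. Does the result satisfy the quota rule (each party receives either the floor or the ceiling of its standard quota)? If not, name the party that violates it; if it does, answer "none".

Standard quotas: Lowland 3.058, North 4.975, Coastal 1.593, East 3.331, Highland 3.048, Central 3.946, South 1.049.
Adams allocation: Lowland 3, North 5, Coastal 2, East 3, Highland 3, Central 4, South 1.
Every allocation lies between the lower and upper quota.

none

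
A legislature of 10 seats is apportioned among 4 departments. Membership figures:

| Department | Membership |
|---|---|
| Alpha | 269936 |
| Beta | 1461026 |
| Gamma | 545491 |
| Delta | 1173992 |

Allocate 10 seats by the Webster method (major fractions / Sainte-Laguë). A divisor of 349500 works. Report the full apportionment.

With modified divisor 349500: modified quotas Alpha 0.772, Beta 4.180, Gamma 1.561, Delta 3.359.
Rounding to the nearest integer: Alpha 1, Beta 4, Gamma 2, Delta 3 (total 10).

Alpha 1; Beta 4; Gamma 2; Delta 3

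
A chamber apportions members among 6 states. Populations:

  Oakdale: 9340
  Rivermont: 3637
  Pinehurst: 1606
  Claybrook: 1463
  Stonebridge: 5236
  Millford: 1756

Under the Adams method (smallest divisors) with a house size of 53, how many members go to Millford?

4

Standard divisor 23038/53 ≈ 434.679; standard quotas: Oakdale 21.487, Rivermont 8.367, Pinehurst 3.695, Claybrook 3.366, Stonebridge 12.046, Millford 4.040.
Rounding up gives 22, 9, 4, 4, 13, 5 = 57 seats, so the divisor must be adjusted.
With modified divisor 460: modified quotas Oakdale 20.304, Rivermont 7.907, Pinehurst 3.491, Claybrook 3.180, Stonebridge 11.383, Millford 3.817.
Rounding up: Oakdale 21, Rivermont 8, Pinehurst 4, Claybrook 4, Stonebridge 12, Millford 4 (total 53).
Millford receives 4.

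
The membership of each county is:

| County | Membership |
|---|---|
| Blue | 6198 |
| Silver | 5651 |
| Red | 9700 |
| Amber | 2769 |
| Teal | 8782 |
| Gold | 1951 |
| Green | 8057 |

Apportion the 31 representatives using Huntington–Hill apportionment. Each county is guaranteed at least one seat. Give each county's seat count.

With divisor 1383: modified quotas Blue 4.482, Silver 4.086, Red 7.014, Amber 2.002, Teal 6.350, Gold 1.411, Green 5.826.
Geometric-mean thresholds: Blue √(4·5)=4.472, Silver √(4·5)=4.472, Red √(7·8)=7.483, Amber √(2·3)=2.449, Teal √(6·7)=6.481, Gold √(1·2)=1.414, Green √(5·6)=5.477.
Each quota rounded against its threshold gives Blue 5, Silver 4, Red 7, Amber 2, Teal 6, Gold 1, Green 6 (total 31).

Blue: 5, Silver: 4, Red: 7, Amber: 2, Teal: 6, Gold: 1, Green: 6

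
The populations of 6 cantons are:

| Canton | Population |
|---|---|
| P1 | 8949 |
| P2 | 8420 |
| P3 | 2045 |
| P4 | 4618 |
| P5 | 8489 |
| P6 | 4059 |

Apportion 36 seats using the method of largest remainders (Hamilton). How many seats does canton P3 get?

The standard divisor is 36580/36 ≈ 1016.111.
Standard quotas: P1 8.8071, P2 8.2865, P3 2.0126, P4 4.5448, P5 8.3544, P6 3.9946.
Lower quotas: P1 8, P2 8, P3 2, P4 4, P5 8, P6 3 (sum 33, leaving 3 seats).
Remainders in descending order: P6 0.9946, P1 0.8071, P4 0.5448, P5 0.3544, P2 0.2865, P3 0.0126.
Largest remainders: P6, P1, P4 receive the extra seats.
P3 receives 2.

2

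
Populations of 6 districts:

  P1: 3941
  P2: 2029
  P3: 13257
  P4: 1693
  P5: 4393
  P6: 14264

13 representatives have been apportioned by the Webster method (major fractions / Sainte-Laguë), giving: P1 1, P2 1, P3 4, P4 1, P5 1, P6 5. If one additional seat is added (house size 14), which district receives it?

P3

Priority for the next seat is population ÷ (current seats + 0.5).
Priorities: P1 2627.333, P2 1352.667, P3 2946.000, P4 1128.667, P5 2928.667, P6 2593.455.
Highest priority: P3.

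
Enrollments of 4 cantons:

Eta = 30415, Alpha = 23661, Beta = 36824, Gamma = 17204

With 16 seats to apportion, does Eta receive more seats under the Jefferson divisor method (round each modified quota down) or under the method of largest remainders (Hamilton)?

Jefferson: Eta 5, Alpha 3, Beta 6, Gamma 2.
Hamilton: Eta 4, Alpha 4, Beta 5, Gamma 3.
Eta gets 5 under Jefferson and 4 under Hamilton.

Jefferson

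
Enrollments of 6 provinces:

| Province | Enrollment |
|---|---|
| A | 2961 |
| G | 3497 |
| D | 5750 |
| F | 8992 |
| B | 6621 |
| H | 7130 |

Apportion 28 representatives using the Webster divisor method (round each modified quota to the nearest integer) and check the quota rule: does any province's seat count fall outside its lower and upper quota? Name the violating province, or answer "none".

none

Standard quotas: A 2.372, G 2.802, D 4.606, F 7.204, B 5.304, H 5.712.
Webster allocation: A 2, G 3, D 5, F 7, B 5, H 6.
Every allocation lies between the lower and upper quota.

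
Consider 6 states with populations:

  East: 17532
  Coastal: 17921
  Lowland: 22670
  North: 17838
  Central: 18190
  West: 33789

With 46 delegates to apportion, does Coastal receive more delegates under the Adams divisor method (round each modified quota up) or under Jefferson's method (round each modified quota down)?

Adams: East 6, Coastal 7, Lowland 8, North 6, Central 7, West 12.
Jefferson: East 6, Coastal 6, Lowland 8, North 6, Central 7, West 13.
Coastal gets 7 under Adams and 6 under Jefferson.

Adams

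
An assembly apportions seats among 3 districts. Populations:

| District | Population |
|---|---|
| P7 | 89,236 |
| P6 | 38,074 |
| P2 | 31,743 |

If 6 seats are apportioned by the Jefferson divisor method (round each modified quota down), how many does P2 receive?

1

Standard divisor 159053/6 ≈ 26508.833; standard quotas: P7 3.366, P6 1.436, P2 1.197.
Rounding down gives 3, 1, 1 = 5 seats, so the divisor must be adjusted.
With modified divisor 20700: modified quotas P7 4.311, P6 1.839, P2 1.533.
Rounding down: P7 4, P6 1, P2 1 (total 6).
P2 receives 1.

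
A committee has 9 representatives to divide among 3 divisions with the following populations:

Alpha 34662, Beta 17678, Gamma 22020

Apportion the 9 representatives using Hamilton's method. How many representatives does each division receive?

The standard divisor is 74360/9 ≈ 8262.222.
Standard quotas: Alpha 4.1952, Beta 2.1396, Gamma 2.6651.
Lower quotas: Alpha 4, Beta 2, Gamma 2 (sum 8, leaving 1 seat).
Remainders in descending order: Gamma 0.6651, Alpha 0.1952, Beta 0.1396.
The surplus seat goes to Gamma.

Alpha 4, Beta 2, Gamma 3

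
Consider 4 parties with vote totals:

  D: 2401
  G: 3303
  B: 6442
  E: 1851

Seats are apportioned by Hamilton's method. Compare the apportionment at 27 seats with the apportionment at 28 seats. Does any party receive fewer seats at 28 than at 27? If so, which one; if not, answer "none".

none

At 27 seats: D 5, G 6, B 12, E 4.
At 28 seats: D 5, G 6, B 13, E 4.
No party's allocation decreased.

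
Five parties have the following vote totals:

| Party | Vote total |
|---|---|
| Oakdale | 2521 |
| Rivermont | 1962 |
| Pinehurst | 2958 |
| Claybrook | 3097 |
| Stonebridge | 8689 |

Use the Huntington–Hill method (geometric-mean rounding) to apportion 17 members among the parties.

Oakdale=2; Rivermont=2; Pinehurst=3; Claybrook=3; Stonebridge=7

With divisor 1184: modified quotas Oakdale 2.129, Rivermont 1.657, Pinehurst 2.498, Claybrook 2.616, Stonebridge 7.339.
Geometric-mean thresholds: Oakdale √(2·3)=2.449, Rivermont √(1·2)=1.414, Pinehurst √(2·3)=2.449, Claybrook √(2·3)=2.449, Stonebridge √(7·8)=7.483.
Each quota rounded against its threshold gives Oakdale 2, Rivermont 2, Pinehurst 3, Claybrook 3, Stonebridge 7 (total 17).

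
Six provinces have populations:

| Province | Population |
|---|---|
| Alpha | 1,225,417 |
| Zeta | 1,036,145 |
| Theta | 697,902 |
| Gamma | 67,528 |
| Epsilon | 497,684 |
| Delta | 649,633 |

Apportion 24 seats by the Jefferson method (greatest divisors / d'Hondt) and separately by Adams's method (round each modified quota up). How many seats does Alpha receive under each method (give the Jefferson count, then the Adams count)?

Jefferson: Alpha 7, Zeta 6, Theta 4, Gamma 0, Epsilon 3, Delta 4.
Adams: Alpha 6, Zeta 6, Theta 4, Gamma 1, Epsilon 3, Delta 4.
Alpha gets 7 under Jefferson and 6 under Adams.

7 and 6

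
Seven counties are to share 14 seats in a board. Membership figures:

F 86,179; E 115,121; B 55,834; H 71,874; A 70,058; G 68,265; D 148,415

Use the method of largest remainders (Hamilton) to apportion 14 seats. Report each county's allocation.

The standard divisor is 615746/14 ≈ 43981.857.
Standard quotas: F 1.9594, E 2.6175, B 1.2695, H 1.6342, A 1.5929, G 1.5521, D 3.3745.
Lower quotas: F 1, E 2, B 1, H 1, A 1, G 1, D 3 (sum 10, leaving 4 seats).
Remainders in descending order: F 0.9594, H 0.6342, E 0.6175, A 0.5929, G 0.5521, D 0.3745, B 0.2695.
The surplus seats go to F, H, E, A.

F: 2, E: 3, B: 1, H: 2, A: 2, G: 1, D: 3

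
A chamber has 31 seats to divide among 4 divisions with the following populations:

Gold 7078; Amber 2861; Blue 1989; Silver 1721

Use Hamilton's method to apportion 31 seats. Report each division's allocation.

Gold 16, Amber 6, Blue 5, Silver 4

Total 13649; standard divisor 13649/31 ≈ 440.29.
Standard quotas: Gold 16.0758, Amber 6.4980, Blue 4.5175, Silver 3.9088.
Lower quotas: Gold 16, Amber 6, Blue 4, Silver 3 (sum 29, leaving 2 seats).
Remainders in descending order: Silver 0.9088, Blue 0.5175, Amber 0.4980, Gold 0.0758.
The surplus seats go to Silver, Blue.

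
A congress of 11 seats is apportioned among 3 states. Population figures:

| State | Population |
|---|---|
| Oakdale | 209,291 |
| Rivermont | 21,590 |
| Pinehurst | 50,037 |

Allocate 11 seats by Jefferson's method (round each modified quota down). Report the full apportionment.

Oakdale 9, Rivermont 0, Pinehurst 2

Standard divisor 280918/11 ≈ 25538; standard quotas: Oakdale 8.195, Rivermont 0.845, Pinehurst 1.959.
Rounding down gives 8, 0, 1 = 9 seats, so the divisor must be adjusted.
With modified divisor 22400: modified quotas Oakdale 9.343, Rivermont 0.964, Pinehurst 2.234.
Rounding down: Oakdale 9, Rivermont 0, Pinehurst 2 (total 11).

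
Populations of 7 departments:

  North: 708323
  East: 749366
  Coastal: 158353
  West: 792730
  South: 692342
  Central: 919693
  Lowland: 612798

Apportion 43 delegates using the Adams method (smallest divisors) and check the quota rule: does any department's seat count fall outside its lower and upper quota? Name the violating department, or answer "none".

Standard quotas: North 6.573, East 6.954, Coastal 1.470, West 7.357, South 6.425, Central 8.535, Lowland 5.687.
Adams allocation: North 7, East 7, Coastal 2, West 7, South 6, Central 8, Lowland 6.
Every allocation lies between the lower and upper quota.

none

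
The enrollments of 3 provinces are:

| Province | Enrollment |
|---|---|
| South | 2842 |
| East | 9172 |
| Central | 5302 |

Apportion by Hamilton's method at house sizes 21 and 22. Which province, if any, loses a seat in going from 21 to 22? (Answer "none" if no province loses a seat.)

At 21 seats: South 4, East 11, Central 6.
At 22 seats: South 3, East 12, Central 7.
South drops from 4 to 3.

South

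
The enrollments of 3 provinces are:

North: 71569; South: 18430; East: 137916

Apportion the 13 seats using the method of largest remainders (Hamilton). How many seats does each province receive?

The standard divisor is 227915/13 ≈ 17531.923.
Standard quotas: North 4.0822, South 1.0512, East 7.8666.
Lower quotas: North 4, South 1, East 7 (sum 12, leaving 1 seat).
Remainders in descending order: East 0.8666, North 0.0822, South 0.0512.
Largest remainder: East receives the extra seat.

North=4, South=1, East=8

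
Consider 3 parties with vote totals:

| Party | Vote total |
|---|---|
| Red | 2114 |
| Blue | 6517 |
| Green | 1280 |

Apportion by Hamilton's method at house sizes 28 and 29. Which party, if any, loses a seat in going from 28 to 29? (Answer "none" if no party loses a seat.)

none

At 28 seats: Red 6, Blue 18, Green 4.
At 29 seats: Red 6, Blue 19, Green 4.
No party's allocation decreased.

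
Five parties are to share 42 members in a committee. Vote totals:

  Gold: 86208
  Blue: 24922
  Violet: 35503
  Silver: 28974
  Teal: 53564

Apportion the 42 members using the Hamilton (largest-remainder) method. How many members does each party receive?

Gold 16; Blue 5; Violet 6; Silver 5; Teal 10

The standard divisor is 229171/42 ≈ 5456.452.
Standard quotas: Gold 15.7993, Blue 4.5674, Violet 6.5066, Silver 5.3100, Teal 9.8166.
Lower quotas: Gold 15, Blue 4, Violet 6, Silver 5, Teal 9 (sum 39, leaving 3 seats).
Remainders in descending order: Teal 0.8166, Gold 0.7993, Blue 0.5674, Violet 0.5066, Silver 0.3100.
The surplus seats go to Teal, Gold, Blue.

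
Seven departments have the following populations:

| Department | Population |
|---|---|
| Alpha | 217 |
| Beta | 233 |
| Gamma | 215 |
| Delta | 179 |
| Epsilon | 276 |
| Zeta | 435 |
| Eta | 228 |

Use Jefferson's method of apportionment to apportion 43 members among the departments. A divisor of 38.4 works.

With modified divisor 38.4: modified quotas Alpha 5.651, Beta 6.068, Gamma 5.599, Delta 4.661, Epsilon 7.188, Zeta 11.328, Eta 5.938.
Rounding down: Alpha 5, Beta 6, Gamma 5, Delta 4, Epsilon 7, Zeta 11, Eta 5 (total 43).

Alpha: 5; Beta: 6; Gamma: 5; Delta: 4; Epsilon: 7; Zeta: 11; Eta: 5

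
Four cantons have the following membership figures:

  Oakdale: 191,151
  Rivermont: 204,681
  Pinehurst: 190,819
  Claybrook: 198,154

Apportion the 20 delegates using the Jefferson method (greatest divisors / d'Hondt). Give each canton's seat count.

Oakdale: 5; Rivermont: 5; Pinehurst: 5; Claybrook: 5

Standard divisor 784805/20 ≈ 39240.25; standard quotas: Oakdale 4.871, Rivermont 5.216, Pinehurst 4.863, Claybrook 5.050.
Rounding down gives 4, 5, 4, 5 = 18 seats, so the divisor must be adjusted.
With modified divisor 36100: modified quotas Oakdale 5.295, Rivermont 5.670, Pinehurst 5.286, Claybrook 5.489.
Rounding down: Oakdale 5, Rivermont 5, Pinehurst 5, Claybrook 5 (total 20).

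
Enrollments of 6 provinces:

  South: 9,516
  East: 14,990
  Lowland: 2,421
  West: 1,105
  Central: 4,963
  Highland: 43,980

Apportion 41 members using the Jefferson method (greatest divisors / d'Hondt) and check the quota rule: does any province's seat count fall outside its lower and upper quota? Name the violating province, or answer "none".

Standard quotas: South 5.069, East 7.984, Lowland 1.290, West 0.589, Central 2.643, Highland 23.426.
Jefferson allocation: South 5, East 8, Lowland 1, West 0, Central 2, Highland 25.
Highland has quota 23.426 (lower 23, upper 24) but receives 25 — outside the quota interval.

Highland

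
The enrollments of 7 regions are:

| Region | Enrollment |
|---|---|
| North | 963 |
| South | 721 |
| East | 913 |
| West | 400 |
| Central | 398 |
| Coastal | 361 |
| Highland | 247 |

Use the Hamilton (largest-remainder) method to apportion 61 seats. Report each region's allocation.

North: 15, South: 11, East: 14, West: 6, Central: 6, Coastal: 5, Highland: 4

Standard divisor: 4003 ÷ 61 ≈ 65.623.
Standard quotas: North 14.675, South 10.987, East 13.913, West 6.095, Central 6.065, Coastal 5.501, Highland 3.764.
Lower quotas: North 14, South 10, East 13, West 6, Central 6, Coastal 5, Highland 3 (sum 57, leaving 4 seats).
Remainders in descending order: South 0.987, East 0.913, Highland 0.764, North 0.675, Coastal 0.501, West 0.095, Central 0.065.
The surplus seats go to South, East, Highland, North.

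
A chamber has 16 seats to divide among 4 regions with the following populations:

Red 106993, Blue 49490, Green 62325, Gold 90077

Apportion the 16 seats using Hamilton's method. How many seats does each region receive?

Red 5, Blue 3, Green 3, Gold 5

Standard divisor: 308885 ÷ 16 ≈ 19305.312.
Standard quotas: Red 5.5422, Blue 2.5635, Green 3.2284, Gold 4.6659.
Lower quotas: Red 5, Blue 2, Green 3, Gold 4 (sum 14, leaving 2 seats).
Remainders in descending order: Gold 0.6659, Blue 0.5635, Red 0.5422, Green 0.2284.
Largest remainders: Gold, Blue receive the extra seats.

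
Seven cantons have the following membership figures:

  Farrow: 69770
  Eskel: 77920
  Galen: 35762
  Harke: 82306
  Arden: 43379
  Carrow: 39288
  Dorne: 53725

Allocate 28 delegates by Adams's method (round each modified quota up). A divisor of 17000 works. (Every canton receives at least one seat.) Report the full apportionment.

Farrow: 5, Eskel: 5, Galen: 3, Harke: 5, Arden: 3, Carrow: 3, Dorne: 4

With modified divisor 17000: modified quotas Farrow 4.104, Eskel 4.584, Galen 2.104, Harke 4.842, Arden 2.552, Carrow 2.311, Dorne 3.160.
Rounding up: Farrow 5, Eskel 5, Galen 3, Harke 5, Arden 3, Carrow 3, Dorne 4 (total 28).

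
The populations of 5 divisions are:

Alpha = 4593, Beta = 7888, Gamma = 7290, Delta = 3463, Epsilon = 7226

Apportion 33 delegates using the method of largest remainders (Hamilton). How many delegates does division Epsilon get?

The standard divisor is 30460/33 ≈ 923.03.
Standard quotas: Alpha 4.9760, Beta 8.5458, Gamma 7.8979, Delta 3.7518, Epsilon 7.8286.
Lower quotas: Alpha 4, Beta 8, Gamma 7, Delta 3, Epsilon 7 (sum 29, leaving 4 seats).
Remainders in descending order: Alpha 0.9760, Gamma 0.8979, Epsilon 0.8286, Delta 0.7518, Beta 0.5458.
The surplus seats go to Alpha, Gamma, Epsilon, Delta.
Epsilon receives 8.

8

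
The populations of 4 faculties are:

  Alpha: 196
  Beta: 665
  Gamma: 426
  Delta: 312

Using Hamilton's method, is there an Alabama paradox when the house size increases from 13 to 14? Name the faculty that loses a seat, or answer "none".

Alpha

At 13 seats: Alpha 2, Beta 5, Gamma 3, Delta 3.
At 14 seats: Alpha 1, Beta 6, Gamma 4, Delta 3.
Alpha drops from 2 to 1.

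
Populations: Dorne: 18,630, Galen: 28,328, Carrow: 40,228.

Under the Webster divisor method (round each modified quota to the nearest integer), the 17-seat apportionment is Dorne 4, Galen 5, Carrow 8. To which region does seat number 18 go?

Priority for the next seat is population ÷ (current seats + 0.5).
Priorities: Dorne 4140.000, Galen 5150.545, Carrow 4732.706.
Highest priority: Galen.

Galen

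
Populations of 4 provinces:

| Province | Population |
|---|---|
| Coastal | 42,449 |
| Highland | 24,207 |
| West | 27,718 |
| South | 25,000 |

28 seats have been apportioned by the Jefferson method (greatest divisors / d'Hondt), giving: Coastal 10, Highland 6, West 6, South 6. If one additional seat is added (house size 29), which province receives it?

West

Priority for the next seat is population ÷ (current seats + 1).
Priorities: Coastal 3859.000, Highland 3458.143, West 3959.714, South 3571.429.
Highest priority: West.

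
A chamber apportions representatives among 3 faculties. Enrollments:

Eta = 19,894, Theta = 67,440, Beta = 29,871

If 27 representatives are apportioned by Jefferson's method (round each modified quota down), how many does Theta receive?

16

Standard divisor 117205/27 ≈ 4340.926; standard quotas: Eta 4.583, Theta 15.536, Beta 6.881.
Rounding down gives 4, 15, 6 = 25 seats, so the divisor must be adjusted.
With modified divisor 4100: modified quotas Eta 4.852, Theta 16.449, Beta 7.286.
Rounding down: Eta 4, Theta 16, Beta 7 (total 27).
Theta receives 16.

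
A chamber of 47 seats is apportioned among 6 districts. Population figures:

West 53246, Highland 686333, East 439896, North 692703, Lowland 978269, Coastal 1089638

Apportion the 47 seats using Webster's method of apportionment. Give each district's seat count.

West 1, Highland 8, East 5, North 8, Lowland 12, Coastal 13

Standard divisor 3940085/47 ≈ 83831.596; standard quotas: West 0.635, Highland 8.187, East 5.247, North 8.263, Lowland 11.669, Coastal 12.998.
Rounding to the nearest integer gives West 1, Highland 8, East 5, North 8, Lowland 12, Coastal 13 — total 47, matching the house size, so no adjustment is needed.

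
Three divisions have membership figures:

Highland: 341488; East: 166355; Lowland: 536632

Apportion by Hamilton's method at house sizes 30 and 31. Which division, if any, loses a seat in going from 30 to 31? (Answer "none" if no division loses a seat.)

At 30 seats: Highland 10, East 5, Lowland 15.
At 31 seats: Highland 10, East 5, Lowland 16.
No division's allocation decreased.

none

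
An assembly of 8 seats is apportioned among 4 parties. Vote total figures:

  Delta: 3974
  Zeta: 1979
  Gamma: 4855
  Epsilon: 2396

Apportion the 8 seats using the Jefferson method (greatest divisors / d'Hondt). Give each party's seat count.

Standard divisor 13204/8 ≈ 1650.5; standard quotas: Delta 2.408, Zeta 1.199, Gamma 2.942, Epsilon 1.452.
Rounding down gives 2, 1, 2, 1 = 6 seats, so the divisor must be adjusted.
With modified divisor 1300: modified quotas Delta 3.057, Zeta 1.522, Gamma 3.735, Epsilon 1.843.
Rounding down: Delta 3, Zeta 1, Gamma 3, Epsilon 1 (total 8).

Delta=3, Zeta=1, Gamma=3, Epsilon=1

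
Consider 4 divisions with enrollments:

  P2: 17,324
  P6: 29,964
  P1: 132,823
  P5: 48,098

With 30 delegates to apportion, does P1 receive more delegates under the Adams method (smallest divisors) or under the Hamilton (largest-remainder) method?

Adams: P2 3, P6 4, P1 17, P5 6.
Hamilton: P2 2, P6 4, P1 18, P5 6.
P1 gets 17 under Adams and 18 under Hamilton.

Hamilton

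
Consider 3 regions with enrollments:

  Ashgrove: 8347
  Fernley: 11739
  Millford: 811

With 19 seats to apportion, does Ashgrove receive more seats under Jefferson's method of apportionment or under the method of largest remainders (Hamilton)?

Jefferson: Ashgrove 8, Fernley 11, Millford 0.
Hamilton: Ashgrove 7, Fernley 11, Millford 1.
Ashgrove gets 8 under Jefferson and 7 under Hamilton.

Jefferson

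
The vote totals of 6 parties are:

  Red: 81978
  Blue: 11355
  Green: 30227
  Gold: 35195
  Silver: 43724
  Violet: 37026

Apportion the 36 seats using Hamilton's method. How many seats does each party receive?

Standard divisor: 239505 ÷ 36 ≈ 6652.917.
Standard quotas: Red 12.3221, Blue 1.7068, Green 4.5434, Gold 5.2902, Silver 6.5722, Violet 5.5654.
Lower quotas: Red 12, Blue 1, Green 4, Gold 5, Silver 6, Violet 5 (sum 33, leaving 3 seats).
Remainders in descending order: Blue 0.7068, Silver 0.5722, Violet 0.5654, Green 0.5434, Red 0.3221, Gold 0.2902.
The surplus seats go to Blue, Silver, Violet.

Red 12; Blue 2; Green 4; Gold 5; Silver 7; Violet 6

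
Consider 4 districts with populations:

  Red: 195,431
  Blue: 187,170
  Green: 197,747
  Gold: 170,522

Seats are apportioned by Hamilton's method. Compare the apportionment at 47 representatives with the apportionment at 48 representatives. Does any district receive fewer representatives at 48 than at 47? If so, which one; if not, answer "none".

At 47 seats: Red 12, Blue 12, Green 12, Gold 11.
At 48 seats: Red 12, Blue 12, Green 13, Gold 11.
No district's allocation decreased.

none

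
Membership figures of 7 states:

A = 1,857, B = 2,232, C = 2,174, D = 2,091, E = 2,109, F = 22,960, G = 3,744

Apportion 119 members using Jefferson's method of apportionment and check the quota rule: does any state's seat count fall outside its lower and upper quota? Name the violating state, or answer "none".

F

Standard quotas: A 5.946, B 7.146, C 6.961, D 6.695, E 6.753, F 73.513, G 11.987.
Jefferson allocation: A 6, B 7, C 7, D 6, E 6, F 75, G 12.
F has quota 73.513 (lower 73, upper 74) but receives 75 — outside the quota interval.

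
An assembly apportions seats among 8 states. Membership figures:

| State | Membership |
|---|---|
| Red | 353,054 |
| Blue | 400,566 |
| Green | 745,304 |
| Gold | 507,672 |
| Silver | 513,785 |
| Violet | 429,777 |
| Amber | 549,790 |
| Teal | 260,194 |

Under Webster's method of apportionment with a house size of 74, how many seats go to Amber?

11

Standard divisor 3760142/74 ≈ 50812.73; standard quotas: Red 6.948, Blue 7.883, Green 14.668, Gold 9.991, Silver 10.111, Violet 8.458, Amber 10.820, Teal 5.121.
Rounding to the nearest integer gives Red 7, Blue 8, Green 15, Gold 10, Silver 10, Violet 8, Amber 11, Teal 5 — total 74, matching the house size, so no adjustment is needed.
Amber receives 11.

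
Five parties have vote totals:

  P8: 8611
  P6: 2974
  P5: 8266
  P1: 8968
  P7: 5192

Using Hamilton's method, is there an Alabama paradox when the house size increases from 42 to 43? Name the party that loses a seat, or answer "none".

none

At 42 seats: P8 11, P6 4, P5 10, P1 11, P7 6.
At 43 seats: P8 11, P6 4, P5 10, P1 11, P7 7.
No party's allocation decreased.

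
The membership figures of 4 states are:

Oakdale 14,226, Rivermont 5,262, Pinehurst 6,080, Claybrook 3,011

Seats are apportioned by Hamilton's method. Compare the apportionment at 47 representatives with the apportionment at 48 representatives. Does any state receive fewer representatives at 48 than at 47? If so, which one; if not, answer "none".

At 47 seats: Oakdale 23, Rivermont 9, Pinehurst 10, Claybrook 5.
At 48 seats: Oakdale 24, Rivermont 9, Pinehurst 10, Claybrook 5.
No state's allocation decreased.

none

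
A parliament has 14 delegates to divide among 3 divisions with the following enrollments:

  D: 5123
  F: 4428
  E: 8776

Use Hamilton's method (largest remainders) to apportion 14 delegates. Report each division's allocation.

D 4; F 3; E 7

Total 18327; standard divisor 18327/14 ≈ 1309.071.
Standard quotas: D 3.9135, F 3.3826, E 6.7040.
Lower quotas: D 3, F 3, E 6 (sum 12, leaving 2 seats).
Remainders in descending order: D 0.9135, E 0.7040, F 0.3826.
Largest remainders: D, E receive the extra seats.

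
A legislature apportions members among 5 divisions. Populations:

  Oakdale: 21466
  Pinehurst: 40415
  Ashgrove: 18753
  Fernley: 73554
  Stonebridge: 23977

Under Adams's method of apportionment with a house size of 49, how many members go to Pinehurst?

Standard divisor 178165/49 ≈ 3636.02; standard quotas: Oakdale 5.904, Pinehurst 11.115, Ashgrove 5.158, Fernley 20.229, Stonebridge 6.594.
Rounding up gives 6, 12, 6, 21, 7 = 52 seats, so the divisor must be adjusted.
With modified divisor 3800: modified quotas Oakdale 5.649, Pinehurst 10.636, Ashgrove 4.935, Fernley 19.356, Stonebridge 6.310.
Rounding up: Oakdale 6, Pinehurst 11, Ashgrove 5, Fernley 20, Stonebridge 7 (total 49).
Pinehurst receives 11.

11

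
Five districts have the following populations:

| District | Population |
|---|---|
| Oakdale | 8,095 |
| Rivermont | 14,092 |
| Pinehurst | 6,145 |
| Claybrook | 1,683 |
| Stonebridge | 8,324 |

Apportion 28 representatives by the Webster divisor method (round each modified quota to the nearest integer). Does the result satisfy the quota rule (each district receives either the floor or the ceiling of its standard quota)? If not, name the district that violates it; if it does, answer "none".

Standard quotas: Oakdale 5.912, Rivermont 10.292, Pinehurst 4.488, Claybrook 1.229, Stonebridge 6.079.
Webster allocation: Oakdale 6, Rivermont 10, Pinehurst 5, Claybrook 1, Stonebridge 6.
Every allocation lies between the lower and upper quota.

none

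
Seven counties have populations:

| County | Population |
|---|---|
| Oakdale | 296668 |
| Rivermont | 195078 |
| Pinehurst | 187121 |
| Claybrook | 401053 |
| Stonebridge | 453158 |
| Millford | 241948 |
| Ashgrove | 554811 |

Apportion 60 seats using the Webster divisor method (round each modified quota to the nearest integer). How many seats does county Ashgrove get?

Standard divisor 2329837/60 ≈ 38830.617; standard quotas: Oakdale 7.640, Rivermont 5.024, Pinehurst 4.819, Claybrook 10.328, Stonebridge 11.670, Millford 6.231, Ashgrove 14.288.
Rounding to the nearest integer gives Oakdale 8, Rivermont 5, Pinehurst 5, Claybrook 10, Stonebridge 12, Millford 6, Ashgrove 14 — total 60, matching the house size, so no adjustment is needed.
Ashgrove receives 14.

14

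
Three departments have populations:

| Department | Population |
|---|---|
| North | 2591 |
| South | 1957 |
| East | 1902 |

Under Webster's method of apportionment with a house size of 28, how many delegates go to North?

Standard divisor 6450/28 ≈ 230.357; standard quotas: North 11.248, South 8.496, East 8.257.
Rounding to the nearest integer gives 11, 8, 8 = 27 seats, so the divisor must be adjusted.
With modified divisor 228: modified quotas North 11.364, South 8.583, East 8.342.
Rounding to the nearest integer: North 11, South 9, East 8 (total 28).
North receives 11.

11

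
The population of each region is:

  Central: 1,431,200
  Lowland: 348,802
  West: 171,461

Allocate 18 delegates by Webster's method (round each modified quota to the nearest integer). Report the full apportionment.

Standard divisor 1951463/18 ≈ 108414.611; standard quotas: Central 13.201, Lowland 3.217, West 1.582.
Rounding to the nearest integer gives Central 13, Lowland 3, West 2 — total 18, matching the house size, so no adjustment is needed.

Central=13; Lowland=3; West=2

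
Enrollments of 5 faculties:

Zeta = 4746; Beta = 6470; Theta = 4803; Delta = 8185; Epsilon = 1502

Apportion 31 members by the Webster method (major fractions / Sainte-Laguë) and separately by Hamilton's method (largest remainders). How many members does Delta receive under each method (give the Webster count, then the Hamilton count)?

9 and 10

Webster: Zeta 6, Beta 8, Theta 6, Delta 9, Epsilon 2.
Hamilton: Zeta 5, Beta 8, Theta 6, Delta 10, Epsilon 2.
Delta gets 9 under Webster and 10 under Hamilton.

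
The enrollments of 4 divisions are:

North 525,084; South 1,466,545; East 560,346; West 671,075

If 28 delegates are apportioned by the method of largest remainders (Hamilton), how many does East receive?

5

Total 3223050; standard divisor 3223050/28 ≈ 115108.929.
Standard quotas: North 4.5616, South 12.7405, East 4.8680, West 5.8299.
Lower quotas: North 4, South 12, East 4, West 5 (sum 25, leaving 3 seats).
Remainders in descending order: East 0.8680, West 0.8299, South 0.7405, North 0.5616.
The surplus seats go to East, West, South.
East receives 5.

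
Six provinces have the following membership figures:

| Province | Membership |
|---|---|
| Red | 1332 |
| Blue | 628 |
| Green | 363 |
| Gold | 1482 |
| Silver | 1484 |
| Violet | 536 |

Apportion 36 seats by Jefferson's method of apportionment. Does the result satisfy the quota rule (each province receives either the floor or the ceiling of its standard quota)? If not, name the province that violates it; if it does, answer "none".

none

Standard quotas: Red 8.232, Blue 3.881, Green 2.243, Gold 9.159, Silver 9.172, Violet 3.313.
Jefferson allocation: Red 8, Blue 4, Green 2, Gold 9, Silver 10, Violet 3.
Every allocation lies between the lower and upper quota.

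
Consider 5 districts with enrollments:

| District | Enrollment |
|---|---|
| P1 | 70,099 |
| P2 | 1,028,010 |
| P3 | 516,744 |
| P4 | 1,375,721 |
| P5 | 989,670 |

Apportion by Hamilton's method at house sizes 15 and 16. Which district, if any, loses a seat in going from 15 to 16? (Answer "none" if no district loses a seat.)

At 15 seats: P1 0, P2 4, P3 2, P4 5, P5 4.
At 16 seats: P1 0, P2 4, P3 2, P4 6, P5 4.
No district's allocation decreased.

none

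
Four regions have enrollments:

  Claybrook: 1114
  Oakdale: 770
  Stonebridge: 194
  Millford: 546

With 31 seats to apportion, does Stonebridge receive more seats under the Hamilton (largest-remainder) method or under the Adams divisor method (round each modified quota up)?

Hamilton: Claybrook 13, Oakdale 9, Stonebridge 2, Millford 7.
Adams: Claybrook 13, Oakdale 9, Stonebridge 3, Millford 6.
Stonebridge gets 2 under Hamilton and 3 under Adams.

Adams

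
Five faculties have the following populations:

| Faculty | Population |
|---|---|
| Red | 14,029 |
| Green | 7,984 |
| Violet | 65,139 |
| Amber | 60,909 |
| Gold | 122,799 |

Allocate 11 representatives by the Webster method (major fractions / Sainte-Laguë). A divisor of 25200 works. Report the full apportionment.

Red 1; Green 0; Violet 3; Amber 2; Gold 5

With modified divisor 25200: modified quotas Red 0.557, Green 0.317, Violet 2.585, Amber 2.417, Gold 4.873.
Rounding to the nearest integer: Red 1, Green 0, Violet 3, Amber 2, Gold 5 (total 11).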